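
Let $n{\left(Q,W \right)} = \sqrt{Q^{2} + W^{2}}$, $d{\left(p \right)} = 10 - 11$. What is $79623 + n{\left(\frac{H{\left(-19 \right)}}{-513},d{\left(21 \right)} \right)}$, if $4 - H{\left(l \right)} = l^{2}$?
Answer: $79623 + \frac{\sqrt{43402}}{171} \approx 79624.0$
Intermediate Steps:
$H{\left(l \right)} = 4 - l^{2}$
$d{\left(p \right)} = -1$
$79623 + n{\left(\frac{H{\left(-19 \right)}}{-513},d{\left(21 \right)} \right)} = 79623 + \sqrt{\left(\frac{4 - \left(-19\right)^{2}}{-513}\right)^{2} + \left(-1\right)^{2}} = 79623 + \sqrt{\left(\left(4 - 361\right) \left(- \frac{1}{513}\right)\right)^{2} + 1} = 79623 + \sqrt{\left(\left(-357\right) \left(- \frac{1}{513}\right)\right)^{2} + 1} = 79623 + \sqrt{\left(\frac{119}{171}\right)^{2} + 1} = 79623 + \sqrt{\frac{14161}{29241} + 1} = 79623 + \sqrt{\frac{43402}{29241}} = 79623 + \frac{\sqrt{43402}}{171}$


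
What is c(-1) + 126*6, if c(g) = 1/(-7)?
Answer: 5291/7 ≈ 755.86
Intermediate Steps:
c(g) = -⅐
c(-1) + 126*6 = -⅐ + 126*6 = -⅐ + 756 = 5291/7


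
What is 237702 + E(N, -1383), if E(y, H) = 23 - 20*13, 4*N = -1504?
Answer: 237465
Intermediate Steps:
N = -376 (N = (1/4)*(-1504) = -376)
E(y, H) = -237 (E(y, H) = 23 - 260 = -237)
237702 + E(N, -1383) = 237702 - 237 = 237465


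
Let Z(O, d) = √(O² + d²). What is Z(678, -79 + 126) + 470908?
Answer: 470908 + √461893 ≈ 4.7159e+5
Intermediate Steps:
Z(678, -79 + 126) + 470908 = √(678² + (-79 + 126)²) + 470908 = √(459684 + 47²) + 470908 = √(459684 + 2209) + 470908 = √461893 + 470908 = 470908 + √461893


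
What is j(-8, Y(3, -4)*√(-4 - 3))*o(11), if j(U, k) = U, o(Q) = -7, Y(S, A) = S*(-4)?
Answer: 56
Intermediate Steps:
Y(S, A) = -4*S
j(-8, Y(3, -4)*√(-4 - 3))*o(11) = -8*(-7) = 56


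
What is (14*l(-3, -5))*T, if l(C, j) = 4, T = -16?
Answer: -896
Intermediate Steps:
(14*l(-3, -5))*T = (14*4)*(-16) = 56*(-16) = -896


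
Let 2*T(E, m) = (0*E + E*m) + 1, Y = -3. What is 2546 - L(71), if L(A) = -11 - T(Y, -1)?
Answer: 2559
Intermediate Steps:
T(E, m) = 1/2 + E*m/2 (T(E, m) = ((0*E + E*m) + 1)/2 = ((0 + E*m) + 1)/2 = (E*m + 1)/2 = (1 + E*m)/2 = 1/2 + E*m/2)
L(A) = -13 (L(A) = -11 - (1/2 + (1/2)*(-3)*(-1)) = -11 - (1/2 + 3/2) = -11 - 1*2 = -11 - 2 = -13)
2546 - L(71) = 2546 - 1*(-13) = 2546 + 13 = 2559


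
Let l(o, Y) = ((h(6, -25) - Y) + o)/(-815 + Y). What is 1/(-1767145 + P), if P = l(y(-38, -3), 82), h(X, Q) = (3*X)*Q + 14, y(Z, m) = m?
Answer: -733/1295316764 ≈ -5.6588e-7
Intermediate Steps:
h(X, Q) = 14 + 3*Q*X (h(X, Q) = 3*Q*X + 14 = 14 + 3*Q*X)
l(o, Y) = (-436 + o - Y)/(-815 + Y) (l(o, Y) = (((14 + 3*(-25)*6) - Y) + o)/(-815 + Y) = (((14 - 450) - Y) + o)/(-815 + Y) = ((-436 - Y) + o)/(-815 + Y) = (-436 + o - Y)/(-815 + Y))
P = 521/733 (P = (-436 - 3 - 1*82)/(-815 + 82) = (-436 - 3 - 82)/(-733) = -1/733*(-521) = 521/733 ≈ 0.71078)
1/(-1767145 + P) = 1/(-1767145 + 521/733) = 1/(-1295316764/733) = -733/1295316764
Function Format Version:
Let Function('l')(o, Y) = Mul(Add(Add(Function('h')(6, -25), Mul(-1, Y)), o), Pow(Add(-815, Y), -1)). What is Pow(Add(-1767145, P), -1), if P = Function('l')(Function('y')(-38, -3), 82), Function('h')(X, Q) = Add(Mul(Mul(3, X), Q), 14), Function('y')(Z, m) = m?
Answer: Rational(-733, 1295316764) ≈ -5.6588e-7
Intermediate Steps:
Function('h')(X, Q) = Add(14, Mul(3, Q, X)) (Function('h')(X, Q) = Add(Mul(3, Q, X), 14) = Add(14, Mul(3, Q, X)))
Function('l')(o, Y) = Mul(Pow(Add(-815, Y), -1), Add(-436, o, Mul(-1, Y))) (Function('l')(o, Y) = Mul(Add(Add(Add(14, Mul(3, -25, 6)), Mul(-1, Y)), o), Pow(Add(-815, Y), -1)) = Mul(Add(Add(Add(14, -450), Mul(-1, Y)), o), Pow(Add(-815, Y), -1)) = Mul(Add(Add(-436, Mul(-1, Y)), o), Pow(Add(-815, Y), -1)) = Mul(Add(-436, o, Mul(-1, Y)), Pow(Add(-815, Y), -1)) = Mul(Pow(Add(-815, Y), -1), Add(-436, o, Mul(-1, Y))))
P = Rational(521, 733) (P = Mul(Pow(Add(-815, 82), -1), Add(-436, -3, Mul(-1, 82))) = Mul(Pow(-733, -1), Add(-436, -3, -82)) = Mul(Rational(-1, 733), -521) = Rational(521, 733) ≈ 0.71078)
Pow(Add(-1767145, P), -1) = Pow(Add(-1767145, Rational(521, 733)), -1) = Pow(Rational(-1295316764, 733), -1) = Rational(-733, 1295316764)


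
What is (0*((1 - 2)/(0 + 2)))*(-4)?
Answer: 0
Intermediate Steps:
(0*((1 - 2)/(0 + 2)))*(-4) = (0*(-1/2))*(-4) = (0*(-1*½))*(-4) = (0*(-½))*(-4) = 0*(-4) = 0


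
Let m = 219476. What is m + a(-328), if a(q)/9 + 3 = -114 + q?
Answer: 215471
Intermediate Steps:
a(q) = -1053 + 9*q (a(q) = -27 + 9*(-114 + q) = -27 + (-1026 + 9*q) = -1053 + 9*q)
m + a(-328) = 219476 + (-1053 + 9*(-328)) = 219476 + (-1053 - 2952) = 219476 - 4005 = 215471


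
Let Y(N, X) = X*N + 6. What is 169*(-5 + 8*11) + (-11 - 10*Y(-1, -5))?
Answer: 13906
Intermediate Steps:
Y(N, X) = 6 + N*X (Y(N, X) = N*X + 6 = 6 + N*X)
169*(-5 + 8*11) + (-11 - 10*Y(-1, -5)) = 169*(-5 + 8*11) + (-11 - 10*(6 - 1*(-5))) = 169*(-5 + 88) + (-11 - 10*(6 + 5)) = 169*83 + (-11 - 10*11) = 14027 + (-11 - 110) = 14027 - 121 = 13906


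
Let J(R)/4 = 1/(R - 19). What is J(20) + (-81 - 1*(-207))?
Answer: 130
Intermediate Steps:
J(R) = 4/(-19 + R) (J(R) = 4/(R - 19) = 4/(-19 + R))
J(20) + (-81 - 1*(-207)) = 4/(-19 + 20) + (-81 - 1*(-207)) = 4/1 + (-81 + 207) = 4*1 + 126 = 4 + 126 = 130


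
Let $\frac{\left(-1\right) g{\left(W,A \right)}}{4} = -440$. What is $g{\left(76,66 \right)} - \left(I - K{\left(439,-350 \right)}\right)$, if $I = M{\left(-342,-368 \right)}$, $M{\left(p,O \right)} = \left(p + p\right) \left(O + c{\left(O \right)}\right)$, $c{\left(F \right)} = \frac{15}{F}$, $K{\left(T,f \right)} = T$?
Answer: $- \frac{22957761}{92} \approx -2.4954 \cdot 10^{5}$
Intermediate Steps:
$g{\left(W,A \right)} = 1760$ ($g{\left(W,A \right)} = \left(-4\right) \left(-440\right) = 1760$)
$M{\left(p,O \right)} = 2 p \left(O + \frac{15}{O}\right)$ ($M{\left(p,O \right)} = \left(p + p\right) \left(O + \frac{15}{O}\right) = 2 p \left(O + \frac{15}{O}\right)$)
$I = \frac{23160069}{92}$ ($I = 2 \left(-342\right) \frac{1}{-368} \left(15 + \left(-368\right)^{2}\right) = 2 \left(-342\right) \left(- \frac{1}{368}\right) \left(15 + 135424\right) = 2 \left(-342\right) \left(- \frac{1}{368}\right) 135439 = \frac{23160069}{92} \approx 2.5174 \cdot 10^{5}$)
$g{\left(76,66 \right)} - \left(I - K{\left(439,-350 \right)}\right) = 1760 - \left(\frac{23160069}{92} - 439\right) = 1760 - \frac{23119681}{92} = - \frac{22957761}{92}$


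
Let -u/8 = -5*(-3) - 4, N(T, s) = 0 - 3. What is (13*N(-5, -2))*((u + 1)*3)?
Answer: 10179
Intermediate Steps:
N(T, s) = -3
u = -88 (u = -8*(-5*(-3) - 4) = -8*(15 - 4) = -8*11 = -88)
(13*N(-5, -2))*((u + 1)*3) = (13*(-3))*((-88 + 1)*3) = -(-3393)*3 = -39*(-261) = 10179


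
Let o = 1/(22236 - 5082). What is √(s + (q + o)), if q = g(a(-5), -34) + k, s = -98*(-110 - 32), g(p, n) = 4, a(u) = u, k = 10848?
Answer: √809802740338/5718 ≈ 157.38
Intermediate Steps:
o = 1/17154 ≈ 5.8295e-5
s = 13916 (s = -98*(-142) = 13916)
q = 10852 (q = 4 + 10848 = 10852)
√(s + (q + o)) = √(13916 + (10852 + 1/17154)) = √(13916 + 186155209/17154) = √(424870273/17154) = √809802740338/5718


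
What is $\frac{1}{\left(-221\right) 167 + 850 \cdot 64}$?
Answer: $\frac{1}{17493} \approx 5.7166 \cdot 10^{-5}$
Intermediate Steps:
$\frac{1}{\left(-221\right) 167 + 850 \cdot 64} = \frac{1}{-36907 + 54400} = \frac{1}{17493}$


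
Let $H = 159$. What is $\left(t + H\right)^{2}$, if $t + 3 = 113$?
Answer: $72361$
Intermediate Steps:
$t = 110$ ($t = -3 + 113 = 110$)
$\left(t + H\right)^{2} = \left(110 + 159\right)^{2} = 269^{2} = 72361$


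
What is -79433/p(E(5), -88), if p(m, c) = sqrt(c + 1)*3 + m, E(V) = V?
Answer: -397165/808 + 238299*I*sqrt(87)/808 ≈ -491.54 + 2750.9*I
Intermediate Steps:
p(m, c) = m + 3*sqrt(1 + c) (p(m, c) = sqrt(1 + c)*3 + m = 3*sqrt(1 + c) + m = m + 3*sqrt(1 + c))
-79433/p(E(5), -88) = -79433/(5 + 3*sqrt(1 - 88)) = -79433/(5 + 3*sqrt(-87)) = -79433/(5 + 3*(I*sqrt(87))) = -79433/(5 + 3*I*sqrt(87))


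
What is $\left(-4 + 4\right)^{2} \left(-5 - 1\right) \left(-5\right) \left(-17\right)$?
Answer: $0$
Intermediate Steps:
$\left(-4 + 4\right)^{2} \left(-5 - 1\right) \left(-5\right) \left(-17\right) = 0^{2} \left(\left(-6\right) \left(-5\right)\right) \left(-17\right) = 0 \cdot 30 \left(-17\right) = 0 \left(-17\right) = 0$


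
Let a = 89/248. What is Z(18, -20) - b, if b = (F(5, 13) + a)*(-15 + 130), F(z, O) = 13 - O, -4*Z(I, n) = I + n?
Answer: -10111/248 ≈ -40.770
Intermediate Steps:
Z(I, n) = -I/4 - n/4 (Z(I, n) = -(I + n)/4 = -I/4 - n/4)
a = 89/248 (a = 89*(1/248) = 89/248 ≈ 0.35887)
b = 10235/248 (b = ((13 - 1*13) + 89/248)*(-15 + 130) = ((13 - 13) + 89/248)*115 = (0 + 89/248)*115 = (89/248)*115 = 10235/248 ≈ 41.270)
Z(18, -20) - b = (-¼*18 - ¼*(-20)) - 1*10235/248 = (-9/2 + 5) - 10235/248 = ½ - 10235/248 = -10111/248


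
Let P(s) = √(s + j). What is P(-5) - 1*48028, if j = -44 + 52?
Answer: -48028 + √3 ≈ -48026.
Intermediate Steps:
j = 8
P(s) = √(8 + s) (P(s) = √(s + 8) = √(8 + s))
P(-5) - 1*48028 = √(8 - 5) - 1*48028 = √3 - 48028 = -48028 + √3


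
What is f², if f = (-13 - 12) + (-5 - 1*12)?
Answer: 1764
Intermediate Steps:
f = -42 (f = -25 + (-5 - 12) = -25 - 17 = -42)
f² = (-42)² = 1764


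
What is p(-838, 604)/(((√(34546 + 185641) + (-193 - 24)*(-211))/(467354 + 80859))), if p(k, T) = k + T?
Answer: -2936820349827/1048114591 + 64140921*√220187/1048114591 ≈ -2773.3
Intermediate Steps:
p(k, T) = T + k
p(-838, 604)/(((√(34546 + 185641) + (-193 - 24)*(-211))/(467354 + 80859))) = (604 - 838)/(((√(34546 + 185641) + (-193 - 24)*(-211))/(467354 + 80859))) = -234*548213/(√220187 - 217*(-211)) = -234*548213/(√220187 + 45787) = -234*548213/(45787 + √220187) = -234/(45787/548213 + √220187/548213)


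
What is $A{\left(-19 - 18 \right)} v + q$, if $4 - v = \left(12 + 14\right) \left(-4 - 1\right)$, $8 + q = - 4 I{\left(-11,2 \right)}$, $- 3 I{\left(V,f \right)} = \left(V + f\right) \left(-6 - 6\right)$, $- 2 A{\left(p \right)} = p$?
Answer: $2615$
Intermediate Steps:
$A{\left(p \right)} = - \frac{p}{2}$
$I{\left(V,f \right)} = 4 V + 4 f$ ($I{\left(V,f \right)} = - \frac{\left(V + f\right) \left(-6 - 6\right)}{3} = - \frac{\left(V + f\right) \left(-12\right)}{3} = - \frac{- 12 V - 12 f}{3} = 4 V + 4 f$)
$q = 136$ ($q = -8 - 4 \left(4 \left(-11\right) + 4 \cdot 2\right) = -8 - 4 \left(-44 + 8\right) = -8 - -144 = -8 + 144 = 136$)
$v = 134$ ($v = 4 - \left(12 + 14\right) \left(-4 - 1\right) = 4 - 26 \left(-4 - 1\right) = 4 - 26 \left(-5\right) = 4 - -130 = 4 + 130 = 134$)
$A{\left(-19 - 18 \right)} v + q = - \frac{-19 - 18}{2} \cdot 134 + 136 = \left(- \frac{1}{2}\right) \left(-37\right) 134 + 136 = \frac{37}{2} \cdot 134 + 136 = 2479 + 136 = 2615$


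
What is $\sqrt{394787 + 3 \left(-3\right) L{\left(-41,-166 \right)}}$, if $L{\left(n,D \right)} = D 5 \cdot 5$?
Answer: $\sqrt{432137} \approx 657.37$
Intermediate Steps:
$L{\left(n,D \right)} = 25 D$ ($L{\left(n,D \right)} = 5 D 5 = 25 D$)
$\sqrt{394787 + 3 \left(-3\right) L{\left(-41,-166 \right)}} = \sqrt{394787 + 3 \left(-3\right) 25 \left(-166\right)} = \sqrt{394787 - -37350} = \sqrt{394787 + 37350} = \sqrt{432137}$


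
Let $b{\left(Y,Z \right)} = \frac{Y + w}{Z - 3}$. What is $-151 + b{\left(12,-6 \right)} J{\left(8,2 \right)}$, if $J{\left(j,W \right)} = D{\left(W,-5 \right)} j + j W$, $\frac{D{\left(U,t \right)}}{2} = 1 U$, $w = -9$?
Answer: $-167$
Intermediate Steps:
$D{\left(U,t \right)} = 2 U$ ($D{\left(U,t \right)} = 2 \cdot 1 U = 2 U$)
$b{\left(Y,Z \right)} = \frac{-9 + Y}{-3 + Z}$ ($b{\left(Y,Z \right)} = \frac{Y - 9}{Z - 3} = \frac{-9 + Y}{-3 + Z}$)
$J{\left(j,W \right)} = 3 W j$ ($J{\left(j,W \right)} = 2 W j + j W = 2 W j + W j = 3 W j$)
$-151 + b{\left(12,-6 \right)} J{\left(8,2 \right)} = -151 + \frac{-9 + 12}{-3 - 6} \cdot 3 \cdot 2 \cdot 8 = -151 + \frac{1}{-9} \cdot 3 \cdot 48 = -151 + \left(- \frac{1}{9}\right) 3 \cdot 48 = -151 - 16 = -167$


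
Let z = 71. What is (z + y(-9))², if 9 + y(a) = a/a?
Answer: 3969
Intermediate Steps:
y(a) = -8 (y(a) = -9 + a/a = -9 + 1 = -8)
(z + y(-9))² = (71 - 8)² = 63² = 3969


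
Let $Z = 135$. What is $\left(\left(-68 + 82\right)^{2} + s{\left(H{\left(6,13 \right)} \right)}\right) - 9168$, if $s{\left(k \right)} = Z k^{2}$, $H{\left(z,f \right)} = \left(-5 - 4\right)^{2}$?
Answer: $876763$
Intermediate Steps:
$H{\left(z,f \right)} = 81$ ($H{\left(z,f \right)} = \left(-9\right)^{2} = 81$)
$s{\left(k \right)} = 135 k^{2}$
$\left(\left(-68 + 82\right)^{2} + s{\left(H{\left(6,13 \right)} \right)}\right) - 9168 = \left(\left(-68 + 82\right)^{2} + 135 \cdot 81^{2}\right) - 9168 = \left(14^{2} + 135 \cdot 6561\right) - 9168 = \left(196 + 885735\right) - 9168 = 885931 - 9168 = 876763$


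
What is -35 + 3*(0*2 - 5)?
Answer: -50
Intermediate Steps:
-35 + 3*(0*2 - 5) = -35 + 3*(0 - 5) = -35 + 3*(-5) = -35 - 15 = -50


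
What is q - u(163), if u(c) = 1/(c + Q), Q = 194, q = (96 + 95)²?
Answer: 13023716/357 ≈ 36481.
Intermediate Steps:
q = 36481 (q = 191² = 36481)
u(c) = 1/(194 + c) (u(c) = 1/(c + 194) = 1/(194 + c))
q - u(163) = 36481 - 1/(194 + 163) = 36481 - 1/357 = 13023716/357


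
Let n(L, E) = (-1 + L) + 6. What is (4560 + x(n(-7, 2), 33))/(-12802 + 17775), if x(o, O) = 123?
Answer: 4683/4973 ≈ 0.94168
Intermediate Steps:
n(L, E) = 5 + L
(4560 + x(n(-7, 2), 33))/(-12802 + 17775) = (4560 + 123)/(-12802 + 17775) = 4683/4973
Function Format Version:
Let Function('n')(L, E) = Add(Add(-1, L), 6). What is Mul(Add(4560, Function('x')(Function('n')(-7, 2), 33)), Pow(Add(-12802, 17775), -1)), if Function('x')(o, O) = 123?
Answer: Rational(4683, 4973) ≈ 0.94168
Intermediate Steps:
Function('n')(L, E) = Add(5, L)
Mul(Add(4560, Function('x')(Function('n')(-7, 2), 33)), Pow(Add(-12802, 17775), -1)) = Mul(Add(4560, 123), Pow(Add(-12802, 17775), -1)) = Mul(4683, Pow(4973, -1)) = Mul(4683, Rational(1, 4973)) = Rational(4683, 4973)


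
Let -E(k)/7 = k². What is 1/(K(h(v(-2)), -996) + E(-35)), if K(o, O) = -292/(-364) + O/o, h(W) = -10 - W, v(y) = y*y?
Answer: -91/773778 ≈ -0.00011760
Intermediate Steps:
v(y) = y²
E(k) = -7*k²
K(o, O) = 73/91 + O/o (K(o, O) = -292*(-1/364) + O/o = 73/91 + O/o)
1/(K(h(v(-2)), -996) + E(-35)) = 1/((73/91 - 996/(-10 - 1*(-2)²)) - 7*(-35)²) = 1/((73/91 - 996/(-10 - 1*4)) - 7*1225) = 1/((73/91 - 996/(-10 - 4)) - 8575) = 1/((73/91 - 996/(-14)) - 8575) = 1/((73/91 - 996*(-1/14)) - 8575) = 1/((73/91 + 498/7) - 8575) = 1/(6547/91 - 8575) = 1/(-773778/91) = -91/773778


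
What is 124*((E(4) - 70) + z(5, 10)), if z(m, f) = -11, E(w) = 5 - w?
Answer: -9920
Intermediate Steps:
124*((E(4) - 70) + z(5, 10)) = 124*(((5 - 1*4) - 70) - 11) = 124*(((5 - 4) - 70) - 11) = 124*((1 - 70) - 11) = 124*(-69 - 11) = 124*(-80) = -9920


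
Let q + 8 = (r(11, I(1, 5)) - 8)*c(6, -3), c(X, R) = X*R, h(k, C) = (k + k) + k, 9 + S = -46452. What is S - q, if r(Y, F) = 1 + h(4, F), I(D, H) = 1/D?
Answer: -46363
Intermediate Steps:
S = -46461 (S = -9 - 46452 = -46461)
h(k, C) = 3*k (h(k, C) = 2*k + k = 3*k)
r(Y, F) = 13 (r(Y, F) = 1 + 3*4 = 1 + 12 = 13)
c(X, R) = R*X
q = -98 (q = -8 + (13 - 8)*(-3*6) = -8 + 5*(-18) = -8 - 90 = -98)
S - q = -46461 - 1*(-98) = -46461 + 98 = -46363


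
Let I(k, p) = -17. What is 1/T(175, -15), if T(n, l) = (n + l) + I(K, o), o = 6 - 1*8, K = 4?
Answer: 1/143 ≈ 0.0069930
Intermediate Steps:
o = -2 (o = 6 - 8 = -2)
T(n, l) = -17 + l + n (T(n, l) = (n + l) - 17 = (l + n) - 17 = -17 + l + n)
1/T(175, -15) = 1/(-17 - 15 + 175) = 1/143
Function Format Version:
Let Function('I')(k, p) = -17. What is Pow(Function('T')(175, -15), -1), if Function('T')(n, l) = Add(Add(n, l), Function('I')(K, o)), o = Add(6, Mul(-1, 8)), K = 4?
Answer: Rational(1, 143) ≈ 0.0069930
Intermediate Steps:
o = -2 (o = Add(6, -8) = -2)
Function('T')(n, l) = Add(-17, l, n) (Function('T')(n, l) = Add(Add(n, l), -17) = Add(Add(l, n), -17) = Add(-17, l, n))
Pow(Function('T')(175, -15), -1) = Pow(Add(-17, -15, 175), -1) = Pow(143, -1) = Rational(1, 143)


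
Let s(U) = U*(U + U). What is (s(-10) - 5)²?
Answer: 38025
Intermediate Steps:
s(U) = 2*U² (s(U) = U*(2*U) = 2*U²)
(s(-10) - 5)² = (2*(-10)² - 5)² = (2*100 - 5)² = (200 - 5)² = 195² = 38025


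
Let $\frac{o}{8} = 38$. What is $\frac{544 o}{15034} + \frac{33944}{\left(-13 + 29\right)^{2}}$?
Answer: $\frac{34540647}{240544} \approx 143.59$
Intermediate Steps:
$o = 304$ ($o = 8 \cdot 38 = 304$)
$\frac{544 o}{15034} + \frac{33944}{\left(-13 + 29\right)^{2}} = \frac{544 \cdot 304}{15034} + \frac{33944}{\left(-13 + 29\right)^{2}} = 165376 \cdot \frac{1}{15034} + \frac{33944}{16^{2}} = \frac{82688}{7517} + \frac{33944}{256} = \frac{82688}{7517} + 33944 \cdot \frac{1}{256} = \frac{82688}{7517} + \frac{4243}{32} = \frac{34540647}{240544}$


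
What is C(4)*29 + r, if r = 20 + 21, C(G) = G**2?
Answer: 505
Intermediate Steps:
r = 41
C(4)*29 + r = 4**2*29 + 41 = 16*29 + 41 = 464 + 41 = 505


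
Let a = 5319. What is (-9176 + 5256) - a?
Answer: -9239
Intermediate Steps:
(-9176 + 5256) - a = (-9176 + 5256) - 1*5319 = -3920 - 5319 = -9239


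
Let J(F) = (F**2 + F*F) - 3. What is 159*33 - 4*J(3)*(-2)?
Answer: 5367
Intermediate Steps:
J(F) = -3 + 2*F**2 (J(F) = (F**2 + F**2) - 3 = 2*F**2 - 3 = -3 + 2*F**2)
159*33 - 4*J(3)*(-2) = 159*33 - 4*(-3 + 2*3**2)*(-2) = 5247 - 4*(-3 + 2*9)*(-2) = 5247 - 4*(-3 + 18)*(-2) = 5247 - 4*15*(-2) = 5247 - 60*(-2) = 5247 + 120 = 5367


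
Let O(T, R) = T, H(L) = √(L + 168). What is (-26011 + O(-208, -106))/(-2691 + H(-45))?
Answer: 23518443/2413786 + 26219*√123/7241358 ≈ 9.7835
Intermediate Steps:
H(L) = √(168 + L)
(-26011 + O(-208, -106))/(-2691 + H(-45)) = (-26011 - 208)/(-2691 + √(168 - 45)) = -26219/(-2691 + √123)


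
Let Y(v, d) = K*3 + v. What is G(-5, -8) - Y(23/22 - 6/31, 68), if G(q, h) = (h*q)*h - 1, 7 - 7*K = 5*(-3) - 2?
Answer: -1585625/4774 ≈ -332.14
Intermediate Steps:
K = 24/7 (K = 1 - (5*(-3) - 2)/7 = 1 - (-15 - 2)/7 = 1 - ⅐*(-17) = 1 + 17/7 = 24/7 ≈ 3.4286)
Y(v, d) = 72/7 + v (Y(v, d) = (24/7)*3 + v = 72/7 + v)
G(q, h) = -1 + q*h² (G(q, h) = q*h² - 1 = -1 + q*h²)
G(-5, -8) - Y(23/22 - 6/31, 68) = (-1 - 5*(-8)²) - (72/7 + (23/22 - 6/31)) = (-1 - 5*64) - (72/7 + (23*(1/22) - 6*1/31)) = (-1 - 320) - (72/7 + (23/22 - 6/31)) = -321 - (72/7 + 581/682) = -321 - 1*53171/4774 = -321 - 53171/4774 = -1585625/4774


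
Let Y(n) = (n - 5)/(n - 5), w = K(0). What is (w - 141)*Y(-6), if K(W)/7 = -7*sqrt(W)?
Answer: -141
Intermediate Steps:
K(W) = -49*sqrt(W) (K(W) = 7*(-7*sqrt(W)) = -49*sqrt(W))
w = 0 (w = -49*sqrt(0) = -49*0 = 0)
Y(n) = 1 (Y(n) = (-5 + n)/(-5 + n) = 1)
(w - 141)*Y(-6) = (0 - 141)*1 = -141*1 = -141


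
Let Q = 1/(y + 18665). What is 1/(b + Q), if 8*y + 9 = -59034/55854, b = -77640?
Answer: -347481565/26978468687982 ≈ -1.2880e-5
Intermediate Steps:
y = -23405/18618 (y = -9/8 + (-59034/55854)/8 = -9/8 + (-59034*1/55854)/8 = -9/8 + (1/8)*(-9839/9309) = -9/8 - 9839/74472 = -23405/18618 ≈ -1.2571)
Q = 18618/347481565 (Q = 1/(-23405/18618 + 18665) = 1/(347481565/18618) = 18618/347481565 ≈ 5.3580e-5)
1/(b + Q) = 1/(-77640 + 18618/347481565) = 1/(-26978468687982/347481565) = -347481565/26978468687982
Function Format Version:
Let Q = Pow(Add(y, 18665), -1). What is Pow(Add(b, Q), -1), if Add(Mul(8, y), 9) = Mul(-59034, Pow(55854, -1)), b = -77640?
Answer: Rational(-347481565, 26978468687982) ≈ -1.2880e-5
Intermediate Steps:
y = Rational(-23405, 18618) (y = Add(Rational(-9, 8), Mul(Rational(1, 8), Mul(-59034, Pow(55854, -1)))) = Add(Rational(-9, 8), Mul(Rational(1, 8), Mul(-59034, Rational(1, 55854)))) = Add(Rational(-9, 8), Mul(Rational(1, 8), Rational(-9839, 9309))) = Add(Rational(-9, 8), Rational(-9839, 74472)) = Rational(-23405, 18618) ≈ -1.2571)
Q = Rational(18618, 347481565) (Q = Pow(Add(Rational(-23405, 18618), 18665), -1) = Pow(Rational(347481565, 18618), -1) = Rational(18618, 347481565) ≈ 5.3580e-5)
Pow(Add(b, Q), -1) = Pow(Add(-77640, Rational(18618, 347481565)), -1) = Pow(Rational(-26978468687982, 347481565), -1) = Rational(-347481565, 26978468687982)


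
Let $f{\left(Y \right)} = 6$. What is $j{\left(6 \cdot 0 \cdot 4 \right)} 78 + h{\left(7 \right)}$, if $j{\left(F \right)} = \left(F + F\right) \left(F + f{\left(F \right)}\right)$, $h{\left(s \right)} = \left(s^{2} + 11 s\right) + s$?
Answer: $133$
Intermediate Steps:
$h{\left(s \right)} = s^{2} + 12 s$
$j{\left(F \right)} = 2 F \left(6 + F\right)$ ($j{\left(F \right)} = \left(F + F\right) \left(F + 6\right) = 2 F \left(6 + F\right)$)
$j{\left(6 \cdot 0 \cdot 4 \right)} 78 + h{\left(7 \right)} = 2 \cdot 6 \cdot 0 \cdot 4 \left(6 + 6 \cdot 0 \cdot 4\right) 78 + 7 \left(12 + 7\right) = 2 \cdot 0 \cdot 4 \left(6 + 0 \cdot 4\right) 78 + 7 \cdot 19 = 2 \cdot 0 \left(6 + 0\right) 78 + 133 = 2 \cdot 0 \cdot 6 \cdot 78 + 133 = 0 \cdot 78 + 133 = 0 + 133 = 133$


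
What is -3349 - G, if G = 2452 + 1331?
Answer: -7132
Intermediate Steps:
G = 3783
-3349 - G = -3349 - 1*3783 = -3349 - 3783 = -7132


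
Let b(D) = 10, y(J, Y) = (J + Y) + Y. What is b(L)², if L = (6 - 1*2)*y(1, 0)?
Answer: 100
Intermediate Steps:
y(J, Y) = J + 2*Y
L = 4 (L = (6 - 1*2)*(1 + 2*0) = (6 - 2)*(1 + 0) = 4*1 = 4)
b(L)² = 10² = 100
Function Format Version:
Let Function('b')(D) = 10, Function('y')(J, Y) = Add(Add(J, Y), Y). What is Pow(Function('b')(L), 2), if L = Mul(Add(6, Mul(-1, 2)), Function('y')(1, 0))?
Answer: 100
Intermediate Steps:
Function('y')(J, Y) = Add(J, Mul(2, Y))
L = 4 (L = Mul(Add(6, Mul(-1, 2)), Add(1, Mul(2, 0))) = Mul(Add(6, -2), Add(1, 0)) = Mul(4, 1) = 4)
Pow(Function('b')(L), 2) = Pow(10, 2) = 100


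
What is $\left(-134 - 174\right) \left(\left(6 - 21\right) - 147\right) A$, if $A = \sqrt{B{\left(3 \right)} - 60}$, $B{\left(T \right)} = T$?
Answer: $49896 i \sqrt{57} \approx 3.7671 \cdot 10^{5} i$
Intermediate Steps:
$A = i \sqrt{57}$ ($A = \sqrt{3 - 60} = \sqrt{-57} = i \sqrt{57} \approx 7.5498 i$)
$\left(-134 - 174\right) \left(\left(6 - 21\right) - 147\right) A = \left(-134 - 174\right) \left(\left(6 - 21\right) - 147\right) i \sqrt{57} = - 308 \left(\left(6 - 21\right) - 147\right) i \sqrt{57} = - 308 \left(-15 - 147\right) i \sqrt{57} = \left(-308\right) \left(-162\right) i \sqrt{57} = 49896 i \sqrt{57}$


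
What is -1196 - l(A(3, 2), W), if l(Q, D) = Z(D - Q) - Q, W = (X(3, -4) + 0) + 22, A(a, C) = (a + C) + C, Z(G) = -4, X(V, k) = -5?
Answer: -1185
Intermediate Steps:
A(a, C) = a + 2*C (A(a, C) = (C + a) + C = a + 2*C)
W = 17 (W = (-5 + 0) + 22 = -5 + 22 = 17)
l(Q, D) = -4 - Q
-1196 - l(A(3, 2), W) = -1196 - (-4 - (3 + 2*2)) = -1196 - (-4 - (3 + 4)) = -1196 - (-4 - 1*7) = -1196 - (-4 - 7) = -1196 - 1*(-11) = -1196 + 11 = -1185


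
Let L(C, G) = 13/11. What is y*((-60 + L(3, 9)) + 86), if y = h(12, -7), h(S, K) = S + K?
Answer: 1495/11 ≈ 135.91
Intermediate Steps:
L(C, G) = 13/11 (L(C, G) = 13*(1/11) = 13/11)
h(S, K) = K + S
y = 5 (y = -7 + 12 = 5)
y*((-60 + L(3, 9)) + 86) = 5*((-60 + 13/11) + 86) = 5*(-647/11 + 86) = 5*(299/11) = 1495/11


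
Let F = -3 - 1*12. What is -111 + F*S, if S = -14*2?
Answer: 309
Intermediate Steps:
F = -15 (F = -3 - 12 = -15)
S = -28
-111 + F*S = -111 - 15*(-28) = -111 + 420 = 309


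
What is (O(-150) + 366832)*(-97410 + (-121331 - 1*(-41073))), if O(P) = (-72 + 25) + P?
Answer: -65139307180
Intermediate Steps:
O(P) = -47 + P
(O(-150) + 366832)*(-97410 + (-121331 - 1*(-41073))) = ((-47 - 150) + 366832)*(-97410 + (-121331 - 1*(-41073))) = (-197 + 366832)*(-97410 + (-121331 + 41073)) = 366635*(-97410 - 80258) = 366635*(-177668) = -65139307180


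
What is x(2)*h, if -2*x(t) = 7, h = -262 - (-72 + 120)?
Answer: 1085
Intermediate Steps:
h = -310 (h = -262 - 1*48 = -262 - 48 = -310)
x(t) = -7/2 (x(t) = -½*7 = -7/2)
x(2)*h = -7/2*(-310) = 1085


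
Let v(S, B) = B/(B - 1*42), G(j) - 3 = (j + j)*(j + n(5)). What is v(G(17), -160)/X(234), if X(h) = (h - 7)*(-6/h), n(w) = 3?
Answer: -3120/22927 ≈ -0.13608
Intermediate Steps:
G(j) = 3 + 2*j*(3 + j) (G(j) = 3 + (j + j)*(j + 3) = 3 + (2*j)*(3 + j) = 3 + 2*j*(3 + j))
X(h) = -6*(-7 + h)/h (X(h) = (-7 + h)*(-6/h) = -6*(-7 + h)/h)
v(S, B) = B/(-42 + B) (v(S, B) = B/(B - 42) = B/(-42 + B))
v(G(17), -160)/X(234) = (-160/(-42 - 160))/(-6 + 42/234) = (-160/(-202))/(-6 + 42*(1/234)) = (-160*(-1/202))/(-6 + 7/39) = 80/(101*(-227/39)) = (80/101)*(-39/227) = -3120/22927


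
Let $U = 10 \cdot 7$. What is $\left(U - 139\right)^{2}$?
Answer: $4761$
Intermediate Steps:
$U = 70$
$\left(U - 139\right)^{2} = \left(70 - 139\right)^{2} = \left(-69\right)^{2} = 4761$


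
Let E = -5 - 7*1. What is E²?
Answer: 144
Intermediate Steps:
E = -12 (E = -5 - 7 = -12)
E² = (-12)² = 144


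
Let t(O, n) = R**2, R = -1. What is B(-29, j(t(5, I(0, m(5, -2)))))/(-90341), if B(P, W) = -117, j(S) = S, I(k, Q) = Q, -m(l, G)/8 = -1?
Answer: 117/90341 ≈ 0.0012951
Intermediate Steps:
m(l, G) = 8 (m(l, G) = -8*(-1) = 8)
t(O, n) = 1 (t(O, n) = (-1)**2 = 1)
B(-29, j(t(5, I(0, m(5, -2)))))/(-90341) = -117/(-90341) = -117*(-1/90341) = 117/90341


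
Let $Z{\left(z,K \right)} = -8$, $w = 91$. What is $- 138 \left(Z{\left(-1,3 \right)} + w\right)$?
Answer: $-11454$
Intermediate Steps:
$- 138 \left(Z{\left(-1,3 \right)} + w\right) = - 138 \left(-8 + 91\right) = \left(-138\right) 83 = -11454$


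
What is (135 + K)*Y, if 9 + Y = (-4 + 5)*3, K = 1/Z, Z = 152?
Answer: -61563/76 ≈ -810.04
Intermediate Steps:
K = 1/152 ≈ 0.0065789
Y = -6 (Y = -9 + (-4 + 5)*3 = -9 + 1*3 = -9 + 3 = -6)
(135 + K)*Y = (135 + 1/152)*(-6) = (20521/152)*(-6) = -61563/76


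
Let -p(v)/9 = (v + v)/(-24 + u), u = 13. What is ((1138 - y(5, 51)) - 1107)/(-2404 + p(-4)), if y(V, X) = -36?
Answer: -737/26516 ≈ -0.027795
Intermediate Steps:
p(v) = 18*v/11 (p(v) = -9*(v + v)/(-24 + 13) = -9*2*v/(-11) = -9*2*v*(-1)/11 = -(-18)*v/11 = 18*v/11)
((1138 - y(5, 51)) - 1107)/(-2404 + p(-4)) = ((1138 - 1*(-36)) - 1107)/(-2404 + (18/11)*(-4)) = ((1138 + 36) - 1107)/(-2404 - 72/11) = (1174 - 1107)/(-26516/11) = 67*(-11/26516) = -737/26516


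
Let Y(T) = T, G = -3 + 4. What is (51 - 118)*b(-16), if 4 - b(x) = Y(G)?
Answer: -201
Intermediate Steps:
G = 1
b(x) = 3 (b(x) = 4 - 1*1 = 4 - 1 = 3)
(51 - 118)*b(-16) = (51 - 118)*3 = -67*3 = -201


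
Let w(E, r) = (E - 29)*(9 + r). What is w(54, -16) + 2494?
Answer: 2319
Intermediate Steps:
w(E, r) = (-29 + E)*(9 + r)
w(54, -16) + 2494 = (-261 - 29*(-16) + 9*54 + 54*(-16)) + 2494 = (-261 + 464 + 486 - 864) + 2494 = -175 + 2494 = 2319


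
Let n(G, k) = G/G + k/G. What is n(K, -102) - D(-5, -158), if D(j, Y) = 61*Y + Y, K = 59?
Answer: 577921/59 ≈ 9795.3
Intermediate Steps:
n(G, k) = 1 + k/G
D(j, Y) = 62*Y
n(K, -102) - D(-5, -158) = (59 - 102)/59 - 62*(-158) = (1/59)*(-43) - 1*(-9796) = -43/59 + 9796 = 577921/59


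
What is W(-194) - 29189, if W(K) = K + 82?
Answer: -29301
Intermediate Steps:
W(K) = 82 + K
W(-194) - 29189 = (82 - 194) - 29189 = -112 - 29189 = -29301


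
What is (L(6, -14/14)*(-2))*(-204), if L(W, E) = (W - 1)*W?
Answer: 12240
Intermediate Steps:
L(W, E) = W*(-1 + W) (L(W, E) = (-1 + W)*W = W*(-1 + W))
(L(6, -14/14)*(-2))*(-204) = ((6*(-1 + 6))*(-2))*(-204) = ((6*5)*(-2))*(-204) = (30*(-2))*(-204) = -60*(-204) = 12240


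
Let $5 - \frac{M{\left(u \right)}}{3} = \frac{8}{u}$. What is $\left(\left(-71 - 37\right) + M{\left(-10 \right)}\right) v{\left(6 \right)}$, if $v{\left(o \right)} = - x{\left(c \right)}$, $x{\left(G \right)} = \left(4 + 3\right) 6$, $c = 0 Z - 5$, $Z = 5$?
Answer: $\frac{19026}{5} \approx 3805.2$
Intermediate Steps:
$M{\left(u \right)} = 15 - \frac{24}{u}$ ($M{\left(u \right)} = 15 - 3 \frac{8}{u} = 15 - \frac{24}{u}$)
$c = -5$ ($c = 0 \cdot 5 - 5 = 0 - 5 = -5$)
$x{\left(G \right)} = 42$ ($x{\left(G \right)} = 7 \cdot 6 = 42$)
$v{\left(o \right)} = -42$ ($v{\left(o \right)} = \left(-1\right) 42 = -42$)
$\left(\left(-71 - 37\right) + M{\left(-10 \right)}\right) v{\left(6 \right)} = \left(\left(-71 - 37\right) + \left(15 - \frac{24}{-10}\right)\right) \left(-42\right) = \left(-108 + \left(15 - - \frac{12}{5}\right)\right) \left(-42\right) = \left(-108 + \left(15 + \frac{12}{5}\right)\right) \left(-42\right) = \left(-108 + \frac{87}{5}\right) \left(-42\right) = \left(- \frac{453}{5}\right) \left(-42\right) = \frac{19026}{5}$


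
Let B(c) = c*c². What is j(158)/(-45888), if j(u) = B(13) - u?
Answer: -2039/45888 ≈ -0.044434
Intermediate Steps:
B(c) = c³
j(u) = 2197 - u (j(u) = 13³ - u = 2197 - u)
j(158)/(-45888) = (2197 - 1*158)/(-45888) = (2197 - 158)*(-1/45888) = 2039*(-1/45888) = -2039/45888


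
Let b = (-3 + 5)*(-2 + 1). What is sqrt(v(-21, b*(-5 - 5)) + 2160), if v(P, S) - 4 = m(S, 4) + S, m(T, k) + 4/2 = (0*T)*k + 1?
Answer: sqrt(2183) ≈ 46.723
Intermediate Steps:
b = -2 (b = 2*(-1) = -2)
m(T, k) = -1 (m(T, k) = -2 + ((0*T)*k + 1) = -2 + (0*k + 1) = -2 + (0 + 1) = -2 + 1 = -1)
v(P, S) = 3 + S (v(P, S) = 4 + (-1 + S) = 3 + S)
sqrt(v(-21, b*(-5 - 5)) + 2160) = sqrt((3 - 2*(-5 - 5)) + 2160) = sqrt((3 - 2*(-10)) + 2160) = sqrt((3 + 20) + 2160) = sqrt(23 + 2160) = sqrt(2183)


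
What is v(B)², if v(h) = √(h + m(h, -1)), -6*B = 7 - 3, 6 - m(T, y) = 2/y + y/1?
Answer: 25/3 ≈ 8.3333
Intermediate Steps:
m(T, y) = 6 - y - 2/y (m(T, y) = 6 - (2/y + y/1) = 6 - (2/y + y*1) = 6 - (2/y + y) = 6 - (y + 2/y) = 6 + (-y - 2/y) = 6 - y - 2/y)
B = -⅔ (B = -(7 - 3)/6 = -⅙*4 = -⅔ ≈ -0.66667)
v(h) = √(9 + h) (v(h) = √(h + (6 - 1*(-1) - 2/(-1))) = √(h + (6 + 1 - 2*(-1))) = √(h + (6 + 1 + 2)) = √(h + 9) = √(9 + h))
v(B)² = (√(9 - ⅔))² = (√(25/3))² = (5*√3/3)² = 25/3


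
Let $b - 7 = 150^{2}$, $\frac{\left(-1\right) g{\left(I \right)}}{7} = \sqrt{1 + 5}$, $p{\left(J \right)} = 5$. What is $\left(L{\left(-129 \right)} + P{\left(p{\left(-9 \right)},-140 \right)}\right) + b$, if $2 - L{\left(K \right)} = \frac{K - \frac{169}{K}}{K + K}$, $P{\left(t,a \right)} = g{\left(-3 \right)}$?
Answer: $\frac{374564033}{16641} - 7 \sqrt{6} \approx 22491.0$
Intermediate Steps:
$g{\left(I \right)} = - 7 \sqrt{6}$ ($g{\left(I \right)} = - 7 \sqrt{1 + 5} = - 7 \sqrt{6}$)
$P{\left(t,a \right)} = - 7 \sqrt{6}$
$b = 22507$ ($b = 7 + 150^{2} = 7 + 22500 = 22507$)
$L{\left(K \right)} = 2 - \frac{K - \frac{169}{K}}{2 K}$ ($L{\left(K \right)} = 2 - \frac{K - \frac{169}{K}}{K + K} = 2 - \frac{K - \frac{169}{K}}{2 K}$)
$\left(L{\left(-129 \right)} + P{\left(p{\left(-9 \right)},-140 \right)}\right) + b = \left(\left(\frac{3}{2} + \frac{169}{2 \cdot 16641}\right) - 7 \sqrt{6}\right) + 22507 = \left(\left(\frac{3}{2} + \frac{169}{2} \cdot \frac{1}{16641}\right) - 7 \sqrt{6}\right) + 22507 = \left(\left(\frac{3}{2} + \frac{169}{33282}\right) - 7 \sqrt{6}\right) + 22507 = \left(\frac{25046}{16641} - 7 \sqrt{6}\right) + 22507 = \frac{374564033}{16641} - 7 \sqrt{6}$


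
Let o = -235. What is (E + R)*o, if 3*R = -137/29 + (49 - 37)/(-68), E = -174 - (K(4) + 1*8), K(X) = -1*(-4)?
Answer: 65214850/1479 ≈ 44094.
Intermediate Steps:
K(X) = 4
E = -186 (E = -174 - (4 + 1*8) = -174 - (4 + 8) = -174 - 1*12 = -174 - 12 = -186)
R = -2416/1479 (R = (-137/29 + (49 - 37)/(-68))/3 = (-137*1/29 + 12*(-1/68))/3 = (-137/29 - 3/17)/3 = (⅓)*(-2416/493) = -2416/1479 ≈ -1.6335)
(E + R)*o = (-186 - 2416/1479)*(-235) = -277510/1479*(-235) = 65214850/1479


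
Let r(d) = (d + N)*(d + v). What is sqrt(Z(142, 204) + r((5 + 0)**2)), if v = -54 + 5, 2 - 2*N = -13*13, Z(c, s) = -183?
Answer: 9*I*sqrt(35) ≈ 53.245*I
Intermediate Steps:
N = 171/2 (N = 1 - (-13)*13/2 = 1 - 1/2*(-169) = 1 + 169/2 = 171/2 ≈ 85.500)
v = -49
r(d) = (-49 + d)*(171/2 + d) (r(d) = (d + 171/2)*(d - 49) = (171/2 + d)*(-49 + d) = (-49 + d)*(171/2 + d))
sqrt(Z(142, 204) + r((5 + 0)**2)) = sqrt(-183 + (-8379/2 + ((5 + 0)**2)**2 + 73*(5 + 0)**2/2)) = sqrt(-183 + (-8379/2 + (5**2)**2 + (73/2)*5**2)) = sqrt(-183 + (-8379/2 + 25**2 + (73/2)*25)) = sqrt(-183 + (-8379/2 + 625 + 1825/2)) = sqrt(-183 - 2652) = sqrt(-2835) = 9*I*sqrt(35)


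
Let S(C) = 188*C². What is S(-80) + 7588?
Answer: 1210788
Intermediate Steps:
S(-80) + 7588 = 188*(-80)² + 7588 = 188*6400 + 7588 = 1203200 + 7588 = 1210788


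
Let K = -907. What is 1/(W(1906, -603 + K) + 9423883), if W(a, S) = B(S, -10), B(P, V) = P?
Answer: 1/9422373 ≈ 1.0613e-7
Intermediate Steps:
W(a, S) = S
1/(W(1906, -603 + K) + 9423883) = 1/((-603 - 907) + 9423883) = 1/(-1510 + 9423883) = 1/9422373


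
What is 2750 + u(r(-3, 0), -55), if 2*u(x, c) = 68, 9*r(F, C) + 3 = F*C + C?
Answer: 2784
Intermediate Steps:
r(F, C) = -⅓ + C/9 + C*F/9 (r(F, C) = -⅓ + (F*C + C)/9 = -⅓ + (C*F + C)/9 = -⅓ + (C + C*F)/9 = -⅓ + (C/9 + C*F/9) = -⅓ + C/9 + C*F/9)
u(x, c) = 34 (u(x, c) = (½)*68 = 34)
2750 + u(r(-3, 0), -55) = 2750 + 34 = 2784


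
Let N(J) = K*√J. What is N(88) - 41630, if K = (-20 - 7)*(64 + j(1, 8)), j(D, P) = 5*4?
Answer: -41630 - 4536*√22 ≈ -62906.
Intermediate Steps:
j(D, P) = 20
K = -2268 (K = (-20 - 7)*(64 + 20) = -27*84 = -2268)
N(J) = -2268*√J
N(88) - 41630 = -4536*√22 - 41630 = -41630 - 4536*√22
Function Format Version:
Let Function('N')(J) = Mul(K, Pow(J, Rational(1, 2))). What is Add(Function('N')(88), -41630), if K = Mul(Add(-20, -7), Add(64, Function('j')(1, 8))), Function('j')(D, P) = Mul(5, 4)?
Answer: Add(-41630, Mul(-4536, Pow(22, Rational(1, 2)))) ≈ -62906.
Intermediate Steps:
Function('j')(D, P) = 20
K = -2268 (K = Mul(Add(-20, -7), Add(64, 20)) = Mul(-27, 84) = -2268)
Function('N')(J) = Mul(-2268, Pow(J, Rational(1, 2)))
Add(Function('N')(88), -41630) = Add(Mul(-2268, Pow(88, Rational(1, 2))), -41630) = Add(Mul(-2268, Mul(2, Pow(22, Rational(1, 2)))), -41630) = Add(Mul(-4536, Pow(22, Rational(1, 2))), -41630) = Add(-41630, Mul(-4536, Pow(22, Rational(1, 2))))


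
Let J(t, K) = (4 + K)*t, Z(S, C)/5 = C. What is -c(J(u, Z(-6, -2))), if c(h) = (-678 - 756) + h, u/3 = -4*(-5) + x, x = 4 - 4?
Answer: 1794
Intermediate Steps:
x = 0
Z(S, C) = 5*C
u = 60 (u = 3*(-4*(-5) + 0) = 3*(20 + 0) = 3*20 = 60)
J(t, K) = t*(4 + K)
c(h) = -1434 + h
-c(J(u, Z(-6, -2))) = -(-1434 + 60*(4 + 5*(-2))) = -(-1434 + 60*(4 - 10)) = -(-1434 + 60*(-6)) = -(-1434 - 360) = -1*(-1794) = 1794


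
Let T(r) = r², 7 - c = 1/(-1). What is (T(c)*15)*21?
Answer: 20160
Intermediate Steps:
c = 8 (c = 7 - 1/(-1) = 7 - 1*(-1) = 7 + 1 = 8)
(T(c)*15)*21 = (8²*15)*21 = (64*15)*21 = 960*21 = 20160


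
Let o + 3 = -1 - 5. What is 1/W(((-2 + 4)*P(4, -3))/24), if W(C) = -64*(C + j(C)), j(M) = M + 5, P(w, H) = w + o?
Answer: -3/800 ≈ -0.0037500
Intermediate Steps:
o = -9 (o = -3 + (-1 - 5) = -3 - 6 = -9)
P(w, H) = -9 + w (P(w, H) = w - 9 = -9 + w)
j(M) = 5 + M
W(C) = -320 - 128*C (W(C) = -64*(C + (5 + C)) = -64*(5 + 2*C) = -320 - 128*C)
1/W(((-2 + 4)*P(4, -3))/24) = 1/(-320 - 128*(-2 + 4)*(-9 + 4)/24) = 1/(-320 - 16*2*(-5)/3) = 1/(-320 - 16*(-10)/3) = 1/(-320 - 128*(-5/12)) = 1/(-320 + 160/3) = 1/(-800/3) = -3/800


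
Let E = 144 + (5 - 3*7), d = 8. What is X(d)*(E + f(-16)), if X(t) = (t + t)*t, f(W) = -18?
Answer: 14080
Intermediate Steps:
X(t) = 2*t² (X(t) = (2*t)*t = 2*t²)
E = 128 (E = 144 + (5 - 21) = 144 - 16 = 128)
X(d)*(E + f(-16)) = (2*8²)*(128 - 18) = (2*64)*110 = 128*110 = 14080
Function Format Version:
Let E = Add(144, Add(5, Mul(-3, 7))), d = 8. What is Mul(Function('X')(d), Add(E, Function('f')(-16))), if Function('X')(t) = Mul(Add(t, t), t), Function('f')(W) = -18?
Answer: 14080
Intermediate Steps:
Function('X')(t) = Mul(2, Pow(t, 2)) (Function('X')(t) = Mul(Mul(2, t), t) = Mul(2, Pow(t, 2)))
E = 128 (E = Add(144, Add(5, -21)) = Add(144, -16) = 128)
Mul(Function('X')(d), Add(E, Function('f')(-16))) = Mul(Mul(2, Pow(8, 2)), Add(128, -18)) = Mul(Mul(2, 64), 110) = Mul(128, 110) = 14080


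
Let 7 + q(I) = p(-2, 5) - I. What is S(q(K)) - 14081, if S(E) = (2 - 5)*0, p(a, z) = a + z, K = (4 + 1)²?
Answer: -14081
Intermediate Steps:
K = 25 (K = 5² = 25)
q(I) = -4 - I (q(I) = -7 + ((-2 + 5) - I) = -7 + (3 - I) = -4 - I)
S(E) = 0 (S(E) = -3*0 = 0)
S(q(K)) - 14081 = 0 - 14081 = -14081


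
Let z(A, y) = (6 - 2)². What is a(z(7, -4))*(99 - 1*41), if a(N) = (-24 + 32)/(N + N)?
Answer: 29/2 ≈ 14.500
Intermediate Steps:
z(A, y) = 16 (z(A, y) = 4² = 16)
a(N) = 4/N (a(N) = 8/((2*N)) = 8*(1/(2*N)) = 4/N)
a(z(7, -4))*(99 - 1*41) = (4/16)*(99 - 1*41) = (4*(1/16))*(99 - 41) = (¼)*58 = 29/2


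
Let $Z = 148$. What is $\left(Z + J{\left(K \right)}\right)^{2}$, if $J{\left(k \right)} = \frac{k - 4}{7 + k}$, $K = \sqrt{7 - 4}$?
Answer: $\frac{11482023}{529} + \frac{74547 \sqrt{3}}{1058} \approx 21827.0$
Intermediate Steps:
$K = \sqrt{3} \approx 1.732$
$J{\left(k \right)} = \frac{-4 + k}{7 + k}$
$\left(Z + J{\left(K \right)}\right)^{2} = \left(148 + \frac{-4 + \sqrt{3}}{7 + \sqrt{3}}\right)^{2}$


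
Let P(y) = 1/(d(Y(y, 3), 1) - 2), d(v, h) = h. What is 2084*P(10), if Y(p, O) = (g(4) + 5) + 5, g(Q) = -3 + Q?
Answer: -2084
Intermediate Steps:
Y(p, O) = 11 (Y(p, O) = ((-3 + 4) + 5) + 5 = (1 + 5) + 5 = 6 + 5 = 11)
P(y) = -1 (P(y) = 1/(1 - 2) = 1/(-1) = -1)
2084*P(10) = 2084*(-1) = -2084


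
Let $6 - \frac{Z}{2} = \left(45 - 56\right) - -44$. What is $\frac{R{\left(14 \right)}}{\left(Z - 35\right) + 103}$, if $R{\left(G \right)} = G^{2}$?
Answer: $14$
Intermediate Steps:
$Z = -54$ ($Z = 12 - 2 \left(\left(45 - 56\right) - -44\right) = 12 - 2 \left(\left(45 - 56\right) + 44\right) = 12 - 2 \left(-11 + 44\right) = 12 - 66 = -54$)
$\frac{R{\left(14 \right)}}{\left(Z - 35\right) + 103} = \frac{14^{2}}{\left(-54 - 35\right) + 103} = \frac{196}{-89 + 103} = \frac{196}{14} = 196 \cdot \frac{1}{14} = 14$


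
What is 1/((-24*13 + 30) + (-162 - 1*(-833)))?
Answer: 1/389 ≈ 0.0025707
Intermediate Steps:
1/((-24*13 + 30) + (-162 - 1*(-833))) = 1/((-312 + 30) + (-162 + 833)) = 1/(-282 + 671) = 1/389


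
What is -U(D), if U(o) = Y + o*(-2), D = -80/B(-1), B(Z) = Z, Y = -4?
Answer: 164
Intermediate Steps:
D = 80 (D = -80/(-1) = -80*(-1) = 80)
U(o) = -4 - 2*o (U(o) = -4 + o*(-2) = -4 - 2*o)
-U(D) = -(-4 - 2*80) = -(-4 - 160) = -1*(-164) = 164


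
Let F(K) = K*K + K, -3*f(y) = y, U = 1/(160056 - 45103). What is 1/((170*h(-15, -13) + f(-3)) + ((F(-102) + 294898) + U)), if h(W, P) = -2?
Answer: 114953/35044686534 ≈ 3.2802e-6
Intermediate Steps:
U = 1/114953 ≈ 8.6992e-6
f(y) = -y/3
F(K) = K + K² (F(K) = K² + K = K + K²)
1/((170*h(-15, -13) + f(-3)) + ((F(-102) + 294898) + U)) = 1/((170*(-2) - ⅓*(-3)) + ((-102*(1 - 102) + 294898) + 1/114953)) = 1/((-340 + 1) + ((-102*(-101) + 294898) + 1/114953)) = 1/(-339 + ((10302 + 294898) + 1/114953)) = 1/(-339 + (305200 + 1/114953)) = 1/(-339 + 35083655601/114953) = 1/(35044686534/114953) = 114953/35044686534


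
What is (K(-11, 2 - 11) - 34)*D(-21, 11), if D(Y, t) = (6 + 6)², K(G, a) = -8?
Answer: -6048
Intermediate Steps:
D(Y, t) = 144 (D(Y, t) = 12² = 144)
(K(-11, 2 - 11) - 34)*D(-21, 11) = (-8 - 34)*144 = -42*144 = -6048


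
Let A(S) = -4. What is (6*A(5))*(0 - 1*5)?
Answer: 120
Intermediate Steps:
(6*A(5))*(0 - 1*5) = (6*(-4))*(0 - 1*5) = -24*(0 - 5) = -24*(-5) = 120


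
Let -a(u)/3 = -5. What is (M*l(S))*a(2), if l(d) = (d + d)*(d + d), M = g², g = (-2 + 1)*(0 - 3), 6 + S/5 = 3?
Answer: 121500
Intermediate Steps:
S = -15 (S = -30 + 5*3 = -30 + 15 = -15)
a(u) = 15 (a(u) = -3*(-5) = 15)
g = 3 (g = -1*(-3) = 3)
M = 9 (M = 3² = 9)
l(d) = 4*d² (l(d) = (2*d)*(2*d) = 4*d²)
(M*l(S))*a(2) = (9*(4*(-15)²))*15 = (9*(4*225))*15 = (9*900)*15 = 8100*15 = 121500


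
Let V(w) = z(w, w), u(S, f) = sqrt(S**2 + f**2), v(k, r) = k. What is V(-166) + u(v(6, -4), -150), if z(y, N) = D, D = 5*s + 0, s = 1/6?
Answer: 5/6 + 6*sqrt(626) ≈ 150.95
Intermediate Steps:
s = 1/6 ≈ 0.16667
D = 5/6 (D = 5*(1/6) + 0 = 5/6 + 0 = 5/6 ≈ 0.83333)
z(y, N) = 5/6
V(w) = 5/6
V(-166) + u(v(6, -4), -150) = 5/6 + sqrt(6**2 + (-150)**2) = 5/6 + sqrt(36 + 22500) = 5/6 + sqrt(22536) = 5/6 + 6*sqrt(626)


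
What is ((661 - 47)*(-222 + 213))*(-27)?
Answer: 149202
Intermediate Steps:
((661 - 47)*(-222 + 213))*(-27) = (614*(-9))*(-27) = -5526*(-27) = 149202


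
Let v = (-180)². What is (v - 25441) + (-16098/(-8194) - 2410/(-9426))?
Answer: 134415323221/19309161 ≈ 6961.2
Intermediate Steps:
v = 32400
(v - 25441) + (-16098/(-8194) - 2410/(-9426)) = (32400 - 25441) + (-16098/(-8194) - 2410/(-9426)) = 6959 + (-16098*(-1/8194) - 2410*(-1/9426)) = 6959 + (8049/4097 + 1205/4713) = 6959 + 42871822/19309161 = 134415323221/19309161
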